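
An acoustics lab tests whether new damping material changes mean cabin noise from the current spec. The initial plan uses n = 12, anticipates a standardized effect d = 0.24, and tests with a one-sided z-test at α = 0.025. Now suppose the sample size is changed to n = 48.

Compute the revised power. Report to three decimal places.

With n = 48: δ = d·√n = 0.24 × √48 = 1.6628. Critical value z_{0.025} = 1.960.
Revised power = P(Z > 1.960 − δ) = Φ(-0.297) = 0.3832.

Power ≈ 0.383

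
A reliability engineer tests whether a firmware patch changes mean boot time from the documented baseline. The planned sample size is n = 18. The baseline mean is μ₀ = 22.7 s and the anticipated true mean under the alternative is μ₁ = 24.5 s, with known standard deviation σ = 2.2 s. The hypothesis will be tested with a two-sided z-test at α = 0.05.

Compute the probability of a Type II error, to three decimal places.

β ≈ 0.065

Standardized effect: d = |μ₁ − μ₀| / σ = |24.5 − 22.7| / 2.2 = 0.8182
Noncentrality parameter: δ = d·√n = 0.8182 × √18 = 3.4713
Critical value for a two-sided test at α = 0.05: z_{α/2} = 1.960.
Power = Φ(δ − 1.960) + Φ(−δ − 1.960) = Φ(1.511) + Φ(-5.431) = 0.9346 + 0.0000 = 0.9346.
Type II error: β = 1 − power = 1 − 0.9346 = 0.0654.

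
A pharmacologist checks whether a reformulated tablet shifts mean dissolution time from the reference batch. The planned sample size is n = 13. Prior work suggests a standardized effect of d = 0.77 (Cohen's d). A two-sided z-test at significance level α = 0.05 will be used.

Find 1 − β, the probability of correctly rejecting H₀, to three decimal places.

Power ≈ 0.793

Noncentrality parameter: δ = d·√n = 0.77 × √13 = 2.7763
Two-sided α = 0.05 → critical value z_{0.025} = 1.960.
Power = Φ(δ − 1.960) + Φ(−δ − 1.960) = Φ(0.816) + Φ(-4.736) = 0.7928 + 0.0000 = 0.7928.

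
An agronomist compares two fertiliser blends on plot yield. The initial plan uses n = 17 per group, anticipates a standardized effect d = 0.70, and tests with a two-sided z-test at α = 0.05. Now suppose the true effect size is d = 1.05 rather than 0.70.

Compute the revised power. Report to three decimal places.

Power ≈ 0.865

With d = 1.05: δ = d·√(n/2) = 1.05 × √(17/2) = 3.0612. Critical value z_{0.025} = 1.960.
Revised power = Φ(δ − 1.960) + Φ(−δ − 1.960) = Φ(1.101) + Φ(-5.021) = 0.8646 + 0.0000 = 0.8646.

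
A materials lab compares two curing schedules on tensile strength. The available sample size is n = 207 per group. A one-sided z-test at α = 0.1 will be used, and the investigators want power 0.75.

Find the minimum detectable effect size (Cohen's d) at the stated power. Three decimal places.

d ≈ 0.192

Required noncentrality: δ = z_{0.1} + z_{0.25} = 1.282 + 0.674 = 1.956.
δ = d·√(n/2) ⇒ d = δ/√(n/2) = 1.956/√(207/2) = 0.1923.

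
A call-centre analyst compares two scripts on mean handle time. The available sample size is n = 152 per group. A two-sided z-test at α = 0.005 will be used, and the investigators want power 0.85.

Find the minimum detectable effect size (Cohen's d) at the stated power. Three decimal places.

d ≈ 0.441

Required noncentrality: δ = z_{0.0025} + z_{0.15} = 2.807 + 1.036 = 3.843.
(Lower-tail contribution to power is negligible for δ > 0.)
δ = d·√(n/2) ⇒ d = δ/√(n/2) = 3.843/√(152/2) = 0.4409.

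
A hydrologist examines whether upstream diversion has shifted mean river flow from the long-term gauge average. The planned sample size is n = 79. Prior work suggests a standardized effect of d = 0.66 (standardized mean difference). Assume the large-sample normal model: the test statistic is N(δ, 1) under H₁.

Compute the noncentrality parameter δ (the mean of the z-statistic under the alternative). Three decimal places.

δ ≈ 5.866

The noncentrality parameter scales effect size by the design's sample-size factor: δ = d·√n = 0.66 × √79 = 5.8662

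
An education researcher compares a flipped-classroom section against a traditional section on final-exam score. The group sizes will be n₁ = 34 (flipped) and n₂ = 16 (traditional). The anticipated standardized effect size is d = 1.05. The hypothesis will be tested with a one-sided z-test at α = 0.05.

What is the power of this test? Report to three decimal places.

Power ≈ 0.966

Noncentrality parameter: δ = d / √(1/n₁ + 1/n₂) = 1.05 / √(1/34 + 1/16) = 3.4634
Critical value for a one-sided test at α = 0.05: z_α = 1.645.
Power = Φ(δ − 1.645) = Φ(1.819) = 0.9655.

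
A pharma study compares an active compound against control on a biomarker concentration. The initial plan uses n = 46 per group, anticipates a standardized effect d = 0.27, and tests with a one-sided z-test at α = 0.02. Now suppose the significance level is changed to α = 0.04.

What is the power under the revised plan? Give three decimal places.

δ = d·√(n/2) = 0.27 × √(46/2) = 1.2949 (unchanged). New critical value: z_{0.04} = 1.751.
Revised power = Φ(δ − 1.751) = Φ(-0.456) = 0.3243.

Power ≈ 0.324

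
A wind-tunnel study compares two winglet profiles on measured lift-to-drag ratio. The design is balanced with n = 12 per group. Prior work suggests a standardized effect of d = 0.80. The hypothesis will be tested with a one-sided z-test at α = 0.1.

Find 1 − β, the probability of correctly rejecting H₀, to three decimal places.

Noncentrality parameter: δ = d·√(n/2) = 0.80 × √(12/2) = 1.9596
Critical value for a one-sided test at α = 0.1: z_α = 1.282.
Power = Φ(δ − 1.282) = Φ(0.678) = 0.7511.

Power ≈ 0.751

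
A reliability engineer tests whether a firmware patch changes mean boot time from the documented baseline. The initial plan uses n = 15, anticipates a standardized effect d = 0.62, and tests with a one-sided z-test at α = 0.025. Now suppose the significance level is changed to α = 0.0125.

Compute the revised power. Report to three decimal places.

Power ≈ 0.563

δ = d·√n = 0.62 × √15 = 2.4012 (unchanged). New critical value: z_{0.0125} = 2.241.
Revised power = P(Z > 2.241 − δ) = Φ(0.160) = 0.5635.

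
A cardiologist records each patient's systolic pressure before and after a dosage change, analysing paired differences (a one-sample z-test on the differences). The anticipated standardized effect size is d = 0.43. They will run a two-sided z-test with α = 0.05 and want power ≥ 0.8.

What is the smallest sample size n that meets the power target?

n = 43

Set Φ(δ − 1.960) = 0.8; then δ − 1.960 = Φ⁻¹(0.8) = 0.842, giving δ = 2.802.
(Ignoring the negligible lower-tail rejection probability gives the usual closed-form inversion.)
δ = d·√n ⇒ n = (δ/d)² = (2.802 / 0.43)² = 42.45.
Round up to the next whole unit.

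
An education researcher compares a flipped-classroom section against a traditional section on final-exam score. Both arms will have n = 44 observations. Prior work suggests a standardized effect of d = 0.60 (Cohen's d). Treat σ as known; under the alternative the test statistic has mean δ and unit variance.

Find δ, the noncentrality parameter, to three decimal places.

The noncentrality parameter scales effect size by the design's sample-size factor: δ = d·√(n/2) = 0.60 × √(44/2) = 2.8142

δ ≈ 2.814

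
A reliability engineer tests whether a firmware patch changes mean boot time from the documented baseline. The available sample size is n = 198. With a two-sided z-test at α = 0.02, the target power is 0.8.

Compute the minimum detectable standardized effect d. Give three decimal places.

d ≈ 0.225

Need Φ(δ − 2.326) = 0.8, so δ = 2.326 + 0.842 = 3.168.
(The second rejection-region term Φ(−δ − z_{α/2}) is negligible and dropped.)
δ = d·√n ⇒ d = δ/√n = 3.168/√198 = 0.2251.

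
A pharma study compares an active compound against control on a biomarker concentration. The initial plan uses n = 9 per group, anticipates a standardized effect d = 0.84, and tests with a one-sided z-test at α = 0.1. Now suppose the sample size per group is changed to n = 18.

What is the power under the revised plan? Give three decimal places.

Power ≈ 0.892

With n = 18 per group: δ = d·√(n/2) = 0.84 × √(18/2) = 2.5200. Critical value z_{0.1} = 1.282.
Revised power = P(Z > 1.282 − δ) = Φ(1.238) = 0.8922.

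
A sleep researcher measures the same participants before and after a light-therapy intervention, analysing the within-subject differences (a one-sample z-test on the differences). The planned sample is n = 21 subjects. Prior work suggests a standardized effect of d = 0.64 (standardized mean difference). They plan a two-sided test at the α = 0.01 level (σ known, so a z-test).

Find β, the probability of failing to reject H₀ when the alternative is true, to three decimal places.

β ≈ 0.361

Noncentrality parameter: δ = d·√n = 0.64 × √21 = 2.9328
Critical value for a two-sided test at α = 0.01: z_{α/2} = 2.576.
Power = Φ(δ − 2.576) + Φ(−δ − 2.576) = Φ(0.357) + Φ(-5.509) = 0.6395 + 0.0000 = 0.6395.
Type II error: β = 1 − power = 1 − 0.6395 = 0.3605.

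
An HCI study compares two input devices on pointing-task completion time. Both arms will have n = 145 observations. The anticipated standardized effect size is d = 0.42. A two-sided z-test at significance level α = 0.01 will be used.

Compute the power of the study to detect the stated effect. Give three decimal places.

Noncentrality parameter: δ = d·√(n/2) = 0.42 × √(145/2) = 3.5762
Two-sided α = 0.01 → critical value z_{0.005} = 2.576.
Power = Φ(δ − 2.576) + Φ(−δ − 2.576) = Φ(1.000) + Φ(-6.152) = 0.8414 + 0.0000 = 0.8414.

Power ≈ 0.841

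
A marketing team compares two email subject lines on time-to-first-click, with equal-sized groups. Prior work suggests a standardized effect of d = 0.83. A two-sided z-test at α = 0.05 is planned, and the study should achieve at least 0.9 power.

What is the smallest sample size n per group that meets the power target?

n = 31 per group

For power 0.9 need Φ(δ − z_{0.025}) = 0.9, so δ = z_{0.025} + z_{0.10} = 1.960 + 1.282 = 3.242.
(For δ > 0 the lower-tail rejection region contributes negligibly to power, so the one-term inversion is standard.)
δ = d·√(n/2) ⇒ n = 2(δ/d)² = 2 × (3.242 / 0.83)² = 30.50.
Rounding up, n = 31 per group.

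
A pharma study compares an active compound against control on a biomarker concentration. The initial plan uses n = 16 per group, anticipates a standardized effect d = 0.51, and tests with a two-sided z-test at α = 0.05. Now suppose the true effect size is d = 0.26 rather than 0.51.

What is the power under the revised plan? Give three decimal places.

With d = 0.26: δ = d·√(n/2) = 0.26 × √(16/2) = 0.7354. Critical value z_{0.025} = 1.960.
Revised power = Φ(δ − 1.960) + Φ(−δ − 1.960) = Φ(-1.225) + Φ(-2.695) = 0.1104 + 0.0035 = 0.1139.

Power ≈ 0.114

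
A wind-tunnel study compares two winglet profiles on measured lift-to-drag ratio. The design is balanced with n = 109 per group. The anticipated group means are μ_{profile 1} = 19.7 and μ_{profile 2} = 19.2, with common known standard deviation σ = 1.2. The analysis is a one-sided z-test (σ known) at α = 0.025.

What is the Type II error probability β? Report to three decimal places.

Standardized effect: d = |μ_{profile 1} − μ_{profile 2}| / σ = |19.7 − 19.2| / 1.2 = 0.4167
Noncentrality parameter: δ = d·√(n/2) = 0.4167 × √(109/2) = 3.0760
Critical value for a one-sided test at α = 0.025: z_α = 1.960.
Power = P(Z > 1.960 − δ) = Φ(1.116) = 0.8678.
Type II error: β = 1 − power = 1 − 0.8678 = 0.1322.

β ≈ 0.132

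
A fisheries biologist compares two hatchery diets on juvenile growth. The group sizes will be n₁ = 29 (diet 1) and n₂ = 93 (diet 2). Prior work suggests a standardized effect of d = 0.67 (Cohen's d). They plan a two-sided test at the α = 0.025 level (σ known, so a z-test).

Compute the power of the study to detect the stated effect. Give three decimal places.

Noncentrality parameter: δ = d / √(1/n₁ + 1/n₂) = 0.67 / √(1/29 + 1/93) = 3.1502
Critical value for a two-sided test at α = 0.025: z_{α/2} = 2.241.
Power = Φ(δ − 2.241) + Φ(−δ − 2.241) = Φ(0.909) + Φ(-5.392) = 0.8183 + 0.0000 = 0.8183.

Power ≈ 0.818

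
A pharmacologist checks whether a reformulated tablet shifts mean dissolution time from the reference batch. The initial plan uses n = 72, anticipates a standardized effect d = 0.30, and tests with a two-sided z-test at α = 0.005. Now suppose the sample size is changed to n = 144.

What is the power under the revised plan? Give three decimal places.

Power ≈ 0.786

With n = 144: δ = d·√n = 0.30 × √144 = 3.6000. Critical value z_{0.0025} = 2.807.
Revised power = Φ(δ − 2.807) + Φ(−δ − 2.807) = Φ(0.793) + Φ(-6.407) = 0.7861 + 0.0000 = 0.7861.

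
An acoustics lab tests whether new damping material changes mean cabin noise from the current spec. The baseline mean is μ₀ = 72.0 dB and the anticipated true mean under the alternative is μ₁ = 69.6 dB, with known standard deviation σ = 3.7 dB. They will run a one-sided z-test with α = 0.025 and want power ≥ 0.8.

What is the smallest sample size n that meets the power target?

Standardized effect: d = |μ₁ − μ₀| / σ = |69.6 − 72.0| / 3.7 = 0.6486
For power 0.8 need Φ(δ − z_{0.025}) = 0.8, so δ = z_{0.025} + z_{0.20} = 1.960 + 0.842 = 2.802.
δ = d·√n ⇒ n = (δ/d)² = (2.802 / 0.6486)² = 18.65.
Rounding up, n = 19.

n = 19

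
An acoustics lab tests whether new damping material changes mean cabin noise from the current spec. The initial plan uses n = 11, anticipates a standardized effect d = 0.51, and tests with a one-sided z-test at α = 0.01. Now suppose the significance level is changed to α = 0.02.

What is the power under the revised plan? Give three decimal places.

Power ≈ 0.359

δ = d·√n = 0.51 × √11 = 1.6915 (unchanged). New critical value: z_{0.02} = 2.054.
Revised power = Φ(δ − 2.054) = Φ(-0.362) = 0.3586.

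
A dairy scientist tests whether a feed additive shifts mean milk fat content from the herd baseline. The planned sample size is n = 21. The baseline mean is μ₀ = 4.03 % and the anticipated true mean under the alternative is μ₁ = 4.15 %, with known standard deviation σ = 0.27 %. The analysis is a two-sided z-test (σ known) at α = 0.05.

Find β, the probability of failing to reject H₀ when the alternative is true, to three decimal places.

Standardized effect: d = |μ₁ − μ₀| / σ = |4.15 − 4.03| / 0.27 = 0.4444
Noncentrality parameter: δ = d·√n = 0.4444 × √21 = 2.0367
Critical value for a two-sided test at α = 0.05: z_{α/2} = 1.960.
Power = Φ(δ − 1.960) + Φ(−δ − 1.960) = Φ(0.077) + Φ(-3.997) = 0.5306 + 0.0000 = 0.5306.
Type II error: β = 1 − power = 1 − 0.5306 = 0.4694.

β ≈ 0.469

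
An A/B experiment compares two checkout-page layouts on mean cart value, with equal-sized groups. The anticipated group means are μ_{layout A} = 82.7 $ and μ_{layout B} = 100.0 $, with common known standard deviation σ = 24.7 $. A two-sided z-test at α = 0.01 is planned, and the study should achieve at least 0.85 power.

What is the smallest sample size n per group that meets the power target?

n = 54 per group

Standardized effect: d = |μ_{layout A} − μ_{layout B}| / σ = |82.7 − 100.0| / 24.7 = 0.7004
Set Φ(δ − 2.576) = 0.85; then δ − 2.576 = Φ⁻¹(0.85) = 1.036, giving δ = 3.612.
(For δ > 0 the lower-tail rejection region contributes negligibly to power, so the one-term inversion is standard.)
δ = d·√(n/2) ⇒ n = 2(δ/d)² = 2 × (3.612 / 0.7004)² = 53.20.
Rounding up, n = 54 per group.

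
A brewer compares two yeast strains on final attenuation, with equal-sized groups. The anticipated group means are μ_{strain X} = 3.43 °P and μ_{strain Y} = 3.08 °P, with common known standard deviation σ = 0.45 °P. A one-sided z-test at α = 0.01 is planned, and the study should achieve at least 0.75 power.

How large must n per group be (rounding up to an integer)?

Standardized effect: d = |μ_{strain X} − μ_{strain Y}| / σ = |3.43 − 3.08| / 0.45 = 0.7778
Set Φ(δ − 2.326) = 0.75; then δ − 2.326 = Φ⁻¹(0.75) = 0.674, giving δ = 3.001.
δ = d·√(n/2) ⇒ n = 2(δ/d)² = 2 × (3.001 / 0.7778)² = 29.77.
Round up to the next whole unit.

n = 30 per group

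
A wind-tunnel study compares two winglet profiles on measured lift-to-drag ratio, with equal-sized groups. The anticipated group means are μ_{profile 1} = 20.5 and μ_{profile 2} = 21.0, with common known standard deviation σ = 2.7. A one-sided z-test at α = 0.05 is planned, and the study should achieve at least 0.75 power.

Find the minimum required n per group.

n = 314 per group

Standardized effect: d = |μ_{profile 1} − μ_{profile 2}| / σ = |20.5 − 21.0| / 2.7 = 0.1852
Set Φ(δ − 1.645) = 0.75; then δ − 1.645 = Φ⁻¹(0.75) = 0.674, giving δ = 2.319.
δ = d·√(n/2) ⇒ n = 2(δ/d)² = 2 × (2.319 / 0.1852)² = 313.72.
Round up to the next whole unit.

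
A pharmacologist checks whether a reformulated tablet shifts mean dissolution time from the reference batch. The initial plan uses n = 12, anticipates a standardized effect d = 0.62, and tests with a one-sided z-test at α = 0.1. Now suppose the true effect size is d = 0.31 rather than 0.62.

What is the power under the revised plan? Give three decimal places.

Power ≈ 0.418

With d = 0.31: δ = d·√n = 0.31 × √12 = 1.0739. Critical value z_{0.1} = 1.282.
Revised power = P(Z > 1.282 − δ) = Φ(-0.208) = 0.4177.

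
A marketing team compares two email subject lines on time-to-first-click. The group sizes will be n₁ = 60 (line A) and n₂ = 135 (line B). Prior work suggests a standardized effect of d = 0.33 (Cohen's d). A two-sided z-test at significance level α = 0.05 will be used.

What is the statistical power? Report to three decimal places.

Power ≈ 0.566

Noncentrality parameter: δ = d / √(1/n₁ + 1/n₂) = 0.33 / √(1/60 + 1/135) = 2.1269
Critical value for a two-sided test at α = 0.05: z_{α/2} = 1.960.
Power = Φ(δ − 1.960) + Φ(−δ − 1.960) = Φ(0.167) + Φ(-4.087) = 0.5663 + 0.0000 = 0.5663.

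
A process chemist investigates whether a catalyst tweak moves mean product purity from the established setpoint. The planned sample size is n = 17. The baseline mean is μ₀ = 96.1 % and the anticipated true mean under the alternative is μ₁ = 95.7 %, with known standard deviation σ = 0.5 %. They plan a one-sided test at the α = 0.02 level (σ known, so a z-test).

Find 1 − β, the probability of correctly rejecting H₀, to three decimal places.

Power ≈ 0.893

Standardized effect: d = |μ₁ − μ₀| / σ = |95.7 − 96.1| / 0.5 = 0.8000
Noncentrality parameter: δ = d·√n = 0.8000 × √17 = 3.2985
One-sided α = 0.02 → critical value z_{0.02} = 2.054.
Power = P(Z > 2.054 − δ) = Φ(1.245) = 0.8934.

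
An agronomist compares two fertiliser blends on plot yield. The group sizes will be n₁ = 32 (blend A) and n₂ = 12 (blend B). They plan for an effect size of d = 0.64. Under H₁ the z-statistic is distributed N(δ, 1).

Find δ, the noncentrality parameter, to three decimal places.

The noncentrality parameter scales effect size by the design's sample-size factor: δ = d / √(1/n₁ + 1/n₂) = 0.64 / √(1/32 + 1/12) = 1.8907

δ ≈ 1.891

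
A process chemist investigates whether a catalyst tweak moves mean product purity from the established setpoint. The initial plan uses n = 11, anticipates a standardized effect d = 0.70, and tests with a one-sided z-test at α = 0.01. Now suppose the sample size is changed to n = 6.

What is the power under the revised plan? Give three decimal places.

Power ≈ 0.270

With n = 6: δ = d·√n = 0.70 × √6 = 1.7146. Critical value z_{0.01} = 2.326.
Revised power = P(Z > 2.326 − δ) = Φ(-0.612) = 0.2704.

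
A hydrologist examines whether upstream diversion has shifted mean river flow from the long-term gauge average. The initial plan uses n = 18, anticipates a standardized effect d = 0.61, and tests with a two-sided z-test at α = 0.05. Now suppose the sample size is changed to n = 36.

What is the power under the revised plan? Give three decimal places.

Power ≈ 0.955

With n = 36: δ = d·√n = 0.61 × √36 = 3.6600. Critical value z_{0.025} = 1.960.
Revised power = Φ(δ − 1.960) + Φ(−δ − 1.960) = Φ(1.700) + Φ(-5.620) = 0.9554 + 0.0000 = 0.9554.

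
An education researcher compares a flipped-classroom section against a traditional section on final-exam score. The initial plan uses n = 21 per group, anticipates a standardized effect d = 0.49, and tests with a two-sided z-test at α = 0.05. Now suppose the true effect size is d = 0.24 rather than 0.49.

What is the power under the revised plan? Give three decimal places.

With d = 0.24: δ = d·√(n/2) = 0.24 × √(21/2) = 0.7777. Critical value z_{0.025} = 1.960.
Revised power = Φ(δ − 1.960) + Φ(−δ − 1.960) = Φ(-1.182) + Φ(-2.738) = 0.1185 + 0.0031 = 0.1216.

Power ≈ 0.122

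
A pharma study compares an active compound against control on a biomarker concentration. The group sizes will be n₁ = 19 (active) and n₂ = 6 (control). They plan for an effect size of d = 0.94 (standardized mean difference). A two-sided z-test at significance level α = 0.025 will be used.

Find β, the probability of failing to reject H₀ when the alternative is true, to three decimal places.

β ≈ 0.593

Noncentrality parameter: δ = d / √(1/n₁ + 1/n₂) = 0.94 / √(1/19 + 1/6) = 2.0073
Two-sided α = 0.025 → critical value z_{0.0125} = 2.241.
Power = Φ(δ − 2.241) + Φ(−δ − 2.241) = Φ(-0.234) + Φ(-4.249) = 0.4074 + 0.0000 = 0.4075.
Type II error: β = 1 − power = 1 − 0.4075 = 0.5925.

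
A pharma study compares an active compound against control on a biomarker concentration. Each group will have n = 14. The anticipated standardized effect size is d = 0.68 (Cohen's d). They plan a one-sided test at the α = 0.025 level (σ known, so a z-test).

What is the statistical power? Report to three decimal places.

Power ≈ 0.436

Noncentrality parameter: λ = d·√(n/2) = 0.68 × √(14/2) = 1.7991
One-sided α = 0.025 → critical value z_{0.025} = 1.960.
Power = Φ(λ − 1.960) = Φ(-0.161) = 0.4361.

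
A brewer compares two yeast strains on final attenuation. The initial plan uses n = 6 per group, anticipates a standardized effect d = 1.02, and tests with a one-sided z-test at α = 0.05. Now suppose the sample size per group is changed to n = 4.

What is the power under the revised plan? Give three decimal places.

Power ≈ 0.420

With n = 4 per group: δ = d·√(n/2) = 1.02 × √(4/2) = 1.4425. Critical value z_{0.05} = 1.645.
Revised power = Φ(δ − 1.645) = Φ(-0.202) = 0.4198.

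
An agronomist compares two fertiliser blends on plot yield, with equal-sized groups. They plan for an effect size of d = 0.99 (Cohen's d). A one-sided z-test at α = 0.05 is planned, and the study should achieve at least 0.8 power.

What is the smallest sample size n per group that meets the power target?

Set Φ(δ − 1.645) = 0.8; then δ − 1.645 = Φ⁻¹(0.8) = 0.842, giving δ = 2.486.
δ = d·√(n/2) ⇒ n = 2(δ/d)² = 2 × (2.486 / 0.99)² = 12.62.
Rounding up, n = 13 per group.

n = 13 per group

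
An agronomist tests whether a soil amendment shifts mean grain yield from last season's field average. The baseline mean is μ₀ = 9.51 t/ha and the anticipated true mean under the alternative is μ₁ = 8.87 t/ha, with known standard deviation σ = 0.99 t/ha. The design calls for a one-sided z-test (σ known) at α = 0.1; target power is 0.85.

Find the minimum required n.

n = 13

Standardized effect: d = |μ₁ − μ₀| / σ = |8.87 − 9.51| / 0.99 = 0.6465
For power 0.85 need Φ(δ − z_{0.1}) = 0.85, so δ = z_{0.1} + z_{0.15} = 1.282 + 1.036 = 2.318.
δ = d·√n ⇒ n = (δ/d)² = (2.318 / 0.6465)² = 12.86.
Round up to the next whole unit.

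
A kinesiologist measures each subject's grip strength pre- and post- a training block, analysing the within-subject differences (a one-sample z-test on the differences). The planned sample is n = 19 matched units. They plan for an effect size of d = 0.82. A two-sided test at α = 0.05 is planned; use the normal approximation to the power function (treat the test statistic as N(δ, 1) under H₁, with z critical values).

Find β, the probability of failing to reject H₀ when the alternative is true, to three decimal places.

β ≈ 0.053

Noncentrality parameter: δ = d·√n = 0.82 × √19 = 3.5743
Two-sided α = 0.05 → critical value z_{0.025} = 1.960.
Power = Φ(δ − 1.960) + Φ(−δ − 1.960) = Φ(1.614) + Φ(-5.534) = 0.9468 + 0.0000 = 0.9468.
Type II error: β = 1 − power = 1 − 0.9468 = 0.0532.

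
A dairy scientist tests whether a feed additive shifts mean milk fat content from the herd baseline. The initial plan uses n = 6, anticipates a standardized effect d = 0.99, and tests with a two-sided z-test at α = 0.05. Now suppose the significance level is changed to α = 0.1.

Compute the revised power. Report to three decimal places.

δ = d·√n = 0.99 × √6 = 2.4250 (unchanged). New critical value: z_{0.05} = 1.645.
Revised power = Φ(δ − 1.645) + Φ(−δ − 1.645) = Φ(0.780) + Φ(-4.070) = 0.7823 + 0.0000 = 0.7824.

Power ≈ 0.782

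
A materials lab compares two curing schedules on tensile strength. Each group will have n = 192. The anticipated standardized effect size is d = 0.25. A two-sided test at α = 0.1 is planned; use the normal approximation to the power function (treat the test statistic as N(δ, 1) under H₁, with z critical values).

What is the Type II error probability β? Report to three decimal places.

Noncentrality parameter: δ = d·√(n/2) = 0.25 × √(192/2) = 2.4495
Critical value for a two-sided test at α = 0.1: z_{α/2} = 1.645.
Power = Φ(δ − 1.645) + Φ(−δ − 1.645) = Φ(0.805) + Φ(-4.094) = 0.7895 + 0.0000 = 0.7895.
Type II error: β = 1 − power = 1 − 0.7895 = 0.2105.

β ≈ 0.210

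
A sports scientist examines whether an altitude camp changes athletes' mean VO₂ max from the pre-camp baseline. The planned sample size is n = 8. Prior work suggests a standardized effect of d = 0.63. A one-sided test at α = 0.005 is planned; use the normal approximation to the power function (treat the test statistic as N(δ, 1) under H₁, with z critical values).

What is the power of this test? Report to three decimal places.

Noncentrality parameter: λ = d·√n = 0.63 × √8 = 1.7819
Critical value for a one-sided test at α = 0.005: z_α = 2.576.
Power = P(Z > 2.576 − λ) = Φ(-0.794) = 0.2136.

Power ≈ 0.214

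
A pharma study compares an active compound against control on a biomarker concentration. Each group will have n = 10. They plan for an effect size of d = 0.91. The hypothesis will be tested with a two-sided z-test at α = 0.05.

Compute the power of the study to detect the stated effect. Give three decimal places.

Power ≈ 0.530

Noncentrality parameter: δ = d·√(n/2) = 0.91 × √(10/2) = 2.0348
Critical value for a two-sided test at α = 0.05: z_{α/2} = 1.960.
Power = Φ(δ − 1.960) + Φ(−δ − 1.960) = Φ(0.075) + Φ(-3.995) = 0.5298 + 0.0000 = 0.5299.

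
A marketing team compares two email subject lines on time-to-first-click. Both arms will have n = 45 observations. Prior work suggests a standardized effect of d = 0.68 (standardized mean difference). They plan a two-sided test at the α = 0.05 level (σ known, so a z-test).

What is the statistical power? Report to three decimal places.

Noncentrality parameter: δ = d·√(n/2) = 0.68 × √(45/2) = 3.2255
Two-sided α = 0.05 → critical value z_{0.025} = 1.960.
Power = Φ(δ − 1.960) + Φ(−δ − 1.960) = Φ(1.266) + Φ(-5.185) = 0.8972 + 0.0000 = 0.8972.

Power ≈ 0.897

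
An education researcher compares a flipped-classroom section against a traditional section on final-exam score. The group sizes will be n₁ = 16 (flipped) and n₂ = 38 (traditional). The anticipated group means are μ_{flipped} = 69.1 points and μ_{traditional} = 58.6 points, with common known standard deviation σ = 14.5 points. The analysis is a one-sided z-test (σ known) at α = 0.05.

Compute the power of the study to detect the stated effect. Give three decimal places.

Standardized effect: d = |μ_{flipped} − μ_{traditional}| / σ = |69.1 − 58.6| / 14.5 = 0.7241
Noncentrality parameter: δ = d / √(1/n₁ + 1/n₂) = 0.7241 / √(1/16 + 1/38) = 2.4298
Critical value for a one-sided test at α = 0.05: z_α = 1.645.
Power = Φ(δ − 1.645) = Φ(0.785) = 0.7838.

Power ≈ 0.784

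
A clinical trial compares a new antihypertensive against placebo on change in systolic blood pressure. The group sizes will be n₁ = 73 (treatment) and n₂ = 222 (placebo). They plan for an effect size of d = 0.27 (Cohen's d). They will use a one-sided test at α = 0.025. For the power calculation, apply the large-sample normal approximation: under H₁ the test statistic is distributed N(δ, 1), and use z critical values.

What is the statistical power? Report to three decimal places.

Noncentrality parameter: δ = d / √(1/n₁ + 1/n₂) = 0.27 / √(1/73 + 1/222) = 2.0012
Critical value for a one-sided test at α = 0.025: z_α = 1.960.
Power = Φ(δ − 1.960) = Φ(0.041) = 0.5164.

Power ≈ 0.516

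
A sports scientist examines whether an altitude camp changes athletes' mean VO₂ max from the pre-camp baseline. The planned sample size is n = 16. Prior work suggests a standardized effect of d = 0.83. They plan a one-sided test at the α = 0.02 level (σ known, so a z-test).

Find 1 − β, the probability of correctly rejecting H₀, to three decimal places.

Noncentrality parameter: δ = d·√n = 0.83 × √16 = 3.3200
One-sided α = 0.02 → critical value z_{0.02} = 2.054.
Power = Φ(δ − 2.054) = Φ(1.266) = 0.8973.

Power ≈ 0.897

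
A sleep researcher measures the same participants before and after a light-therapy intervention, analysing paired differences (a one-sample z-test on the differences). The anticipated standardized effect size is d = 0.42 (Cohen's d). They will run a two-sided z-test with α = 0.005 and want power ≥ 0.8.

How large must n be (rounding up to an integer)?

Set Φ(δ − 2.807) = 0.8; then δ − 2.807 = Φ⁻¹(0.8) = 0.842, giving δ = 3.649.
(Ignoring the negligible lower-tail rejection probability gives the usual closed-form inversion.)
δ = d·√n ⇒ n = (δ/d)² = (3.649 / 0.42)² = 75.47.
Rounding up, n = 76.

n = 76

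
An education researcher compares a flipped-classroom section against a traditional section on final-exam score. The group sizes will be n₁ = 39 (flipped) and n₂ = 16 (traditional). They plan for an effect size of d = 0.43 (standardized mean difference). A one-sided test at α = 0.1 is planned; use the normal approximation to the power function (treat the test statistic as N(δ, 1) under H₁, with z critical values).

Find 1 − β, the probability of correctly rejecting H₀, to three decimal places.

Power ≈ 0.566

Noncentrality parameter: δ = d / √(1/n₁ + 1/n₂) = 0.43 / √(1/39 + 1/16) = 1.4484
One-sided α = 0.1 → critical value z_{0.1} = 1.282.
Power = Φ(δ − 1.282) = Φ(0.167) = 0.5662.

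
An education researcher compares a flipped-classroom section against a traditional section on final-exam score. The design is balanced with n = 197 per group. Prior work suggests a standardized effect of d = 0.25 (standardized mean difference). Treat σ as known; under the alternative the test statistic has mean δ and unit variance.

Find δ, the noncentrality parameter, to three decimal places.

δ ≈ 2.481

δ = d·√(n/2) = 0.25 × √(197/2) = 2.4812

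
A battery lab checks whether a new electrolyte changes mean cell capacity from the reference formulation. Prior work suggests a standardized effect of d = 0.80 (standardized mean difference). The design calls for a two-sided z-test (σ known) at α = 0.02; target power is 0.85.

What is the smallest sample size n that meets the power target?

For power 0.85 need Φ(δ − z_{0.01}) = 0.85, so δ = z_{0.01} + z_{0.15} = 2.326 + 1.036 = 3.363.
(For δ > 0 the lower-tail rejection region contributes negligibly to power, so the one-term inversion is standard.)
δ = d·√n ⇒ n = (δ/d)² = (3.363 / 0.80)² = 17.67.
Rounding up, n = 18.

n = 18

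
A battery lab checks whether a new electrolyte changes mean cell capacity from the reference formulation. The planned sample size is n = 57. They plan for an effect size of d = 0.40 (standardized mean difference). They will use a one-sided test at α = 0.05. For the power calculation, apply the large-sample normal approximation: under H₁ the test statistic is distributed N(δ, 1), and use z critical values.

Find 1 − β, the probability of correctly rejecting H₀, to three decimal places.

Power ≈ 0.915

Noncentrality parameter: δ = d·√n = 0.40 × √57 = 3.0199
Critical value for a one-sided test at α = 0.05: z_α = 1.645.
Power = P(Z > 1.645 − δ) = Φ(1.375) = 0.9154.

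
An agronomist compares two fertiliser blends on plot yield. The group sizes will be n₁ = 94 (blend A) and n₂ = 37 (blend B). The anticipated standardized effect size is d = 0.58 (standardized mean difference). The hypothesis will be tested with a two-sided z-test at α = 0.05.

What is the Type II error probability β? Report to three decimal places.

Noncentrality parameter: δ = d / √(1/n₁ + 1/n₂) = 0.58 / √(1/94 + 1/37) = 2.9885
Two-sided α = 0.05 → critical value z_{0.025} = 1.960.
Power = Φ(δ − 1.960) + Φ(−δ − 1.960) = Φ(1.029) + Φ(-4.948) = 0.8482 + 0.0000 = 0.8482.
Type II error: β = 1 − power = 1 − 0.8482 = 0.1518.

β ≈ 0.152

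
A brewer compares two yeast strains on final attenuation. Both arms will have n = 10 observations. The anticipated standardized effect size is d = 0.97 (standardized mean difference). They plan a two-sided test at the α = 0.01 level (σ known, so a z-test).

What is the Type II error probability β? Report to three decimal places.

Noncentrality parameter: δ = d·√(n/2) = 0.97 × √(10/2) = 2.1690
Critical value for a two-sided test at α = 0.01: z_{α/2} = 2.576.
Power = Φ(δ − 2.576) + Φ(−δ − 2.576) = Φ(-0.407) + Φ(-4.745) = 0.3421 + 0.0000 = 0.3421.
Type II error: β = 1 − power = 1 − 0.3421 = 0.6579.

β ≈ 0.658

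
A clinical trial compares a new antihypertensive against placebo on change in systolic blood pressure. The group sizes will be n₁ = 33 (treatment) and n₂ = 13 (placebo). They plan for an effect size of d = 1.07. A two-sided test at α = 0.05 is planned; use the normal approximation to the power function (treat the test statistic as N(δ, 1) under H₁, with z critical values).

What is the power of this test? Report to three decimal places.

Power ≈ 0.905

Noncentrality parameter: δ = d / √(1/n₁ + 1/n₂) = 1.07 / √(1/33 + 1/13) = 3.2676
Critical value for a two-sided test at α = 0.05: z_{α/2} = 1.960.
Power = Φ(δ − 1.960) + Φ(−δ − 1.960) = Φ(1.308) + Φ(-5.228) = 0.9045 + 0.0000 = 0.9045.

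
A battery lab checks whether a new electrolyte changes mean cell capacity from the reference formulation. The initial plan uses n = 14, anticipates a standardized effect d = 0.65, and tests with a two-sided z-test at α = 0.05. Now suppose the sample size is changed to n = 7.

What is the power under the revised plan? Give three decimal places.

With n = 7: δ = d·√n = 0.65 × √7 = 1.7197. Critical value z_{0.025} = 1.960.
Revised power = Φ(δ − 1.960) + Φ(−δ − 1.960) = Φ(-0.240) + Φ(-3.680) = 0.4051 + 0.0001 = 0.4052.

Power ≈ 0.405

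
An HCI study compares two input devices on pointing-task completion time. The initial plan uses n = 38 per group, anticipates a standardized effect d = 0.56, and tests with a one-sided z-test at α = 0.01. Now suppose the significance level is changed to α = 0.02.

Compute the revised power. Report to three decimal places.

δ = d·√(n/2) = 0.56 × √(38/2) = 2.4410 (unchanged). New critical value: z_{0.02} = 2.054.
Revised power = P(Z > 2.054 − δ) = Φ(0.387) = 0.6507.

Power ≈ 0.651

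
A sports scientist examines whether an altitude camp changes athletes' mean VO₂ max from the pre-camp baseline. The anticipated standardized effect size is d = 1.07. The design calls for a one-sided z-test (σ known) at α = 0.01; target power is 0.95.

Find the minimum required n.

n = 14

For power 0.95 need Φ(δ − z_{0.01}) = 0.95, so δ = z_{0.01} + z_{0.05} = 2.326 + 1.645 = 3.971.
δ = d·√n ⇒ n = (δ/d)² = (3.971 / 1.07)² = 13.77.
Rounding up, n = 14.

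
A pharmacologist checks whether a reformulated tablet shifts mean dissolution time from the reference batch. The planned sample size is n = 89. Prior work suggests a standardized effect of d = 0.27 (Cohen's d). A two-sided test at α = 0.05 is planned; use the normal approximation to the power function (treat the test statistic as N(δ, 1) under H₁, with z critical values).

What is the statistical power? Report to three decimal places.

Power ≈ 0.721

Noncentrality parameter: δ = d·√n = 0.27 × √89 = 2.5472
Two-sided α = 0.05 → critical value z_{0.025} = 1.960.
Power = Φ(δ − 1.960) + Φ(−δ − 1.960) = Φ(0.587) + Φ(-4.507) = 0.7215 + 0.0000 = 0.7215.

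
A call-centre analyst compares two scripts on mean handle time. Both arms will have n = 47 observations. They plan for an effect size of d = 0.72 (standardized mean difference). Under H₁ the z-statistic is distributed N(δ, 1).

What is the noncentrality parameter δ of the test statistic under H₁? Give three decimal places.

δ = d·√(n/2) = 0.72 × √(47/2) = 3.4903

δ ≈ 3.490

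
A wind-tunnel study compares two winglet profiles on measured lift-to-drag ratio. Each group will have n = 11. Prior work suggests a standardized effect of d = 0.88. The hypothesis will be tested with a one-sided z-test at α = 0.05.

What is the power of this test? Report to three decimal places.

Power ≈ 0.662

Noncentrality parameter: δ = d·√(n/2) = 0.88 × √(11/2) = 2.0638
One-sided α = 0.05 → critical value z_{0.05} = 1.645.
Power = Φ(δ − 1.645) = Φ(0.419) = 0.6624.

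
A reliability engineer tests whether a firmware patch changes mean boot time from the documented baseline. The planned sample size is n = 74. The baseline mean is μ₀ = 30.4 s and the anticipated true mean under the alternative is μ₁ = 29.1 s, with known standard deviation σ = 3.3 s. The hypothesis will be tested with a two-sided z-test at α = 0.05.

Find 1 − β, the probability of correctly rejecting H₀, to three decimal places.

Power ≈ 0.923

Standardized effect: d = |μ₁ − μ₀| / σ = |29.1 − 30.4| / 3.3 = 0.3939
Noncentrality parameter: δ = d·√n = 0.3939 × √74 = 3.3888
Critical value for a two-sided test at α = 0.05: z_{α/2} = 1.960.
Power = Φ(δ − 1.960) + Φ(−δ − 1.960) = Φ(1.429) + Φ(-5.349) = 0.9235 + 0.0000 = 0.9235.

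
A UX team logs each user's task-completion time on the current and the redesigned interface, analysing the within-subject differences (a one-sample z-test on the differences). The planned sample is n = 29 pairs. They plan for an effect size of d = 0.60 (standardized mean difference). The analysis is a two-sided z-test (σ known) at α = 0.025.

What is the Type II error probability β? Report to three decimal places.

β ≈ 0.161

Noncentrality parameter: δ = d·√n = 0.60 × √29 = 3.2311
Critical value for a two-sided test at α = 0.025: z_{α/2} = 2.241.
Power = Φ(δ − 2.241) + Φ(−δ − 2.241) = Φ(0.990) + Φ(-5.473) = 0.8388 + 0.0000 = 0.8388.
Type II error: β = 1 − power = 1 − 0.8388 = 0.1612.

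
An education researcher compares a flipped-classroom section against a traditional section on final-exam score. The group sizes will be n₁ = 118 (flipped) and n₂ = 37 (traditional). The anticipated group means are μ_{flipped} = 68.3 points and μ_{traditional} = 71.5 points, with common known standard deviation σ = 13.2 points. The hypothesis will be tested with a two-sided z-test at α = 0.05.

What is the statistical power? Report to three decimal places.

Standardized effect: d = |μ_{flipped} − μ_{traditional}| / σ = |68.3 − 71.5| / 13.2 = 0.2424
Noncentrality parameter: δ = d / √(1/n₁ + 1/n₂) = 0.2424 / √(1/118 + 1/37) = 1.2866
Two-sided α = 0.05 → critical value z_{0.025} = 1.960.
Power = Φ(δ − 1.960) + Φ(−δ − 1.960) = Φ(-0.673) + Φ(-3.247) = 0.2504 + 0.0006 = 0.2509.

Power ≈ 0.251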